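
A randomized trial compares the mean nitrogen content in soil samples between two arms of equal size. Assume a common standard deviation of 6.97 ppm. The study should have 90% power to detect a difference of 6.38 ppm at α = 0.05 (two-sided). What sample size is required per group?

26 per group

For two equal groups, n per group = 2·((z_{α/2} + z_β)·σ/δ)².
z_{α/2} = 1.960; z_β = 1.282 (power 90%).
n = 2 × (3.242 × 6.97 / 6.38)² = 2 × 12.54 = 25.08
Round up: n = 26 per group.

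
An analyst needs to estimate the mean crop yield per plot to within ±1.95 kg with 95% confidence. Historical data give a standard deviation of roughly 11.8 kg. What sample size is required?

141

For a mean, the margin of error is E = z·σ/√n, so n = (zσ/E)².
At 95% confidence, z = 1.960.
n = (1.960 × 11.8 / 1.95)² = 140.67
Round up: n = 141.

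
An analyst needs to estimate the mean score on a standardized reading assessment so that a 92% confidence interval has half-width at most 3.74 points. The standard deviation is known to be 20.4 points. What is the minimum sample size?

For a mean, the margin of error is E = z·σ/√n, so n = (zσ/E)².
At 92% confidence, z = 1.751.
n = (1.751 × 20.4 / 3.74)² = 91.22
Round up: n = 92.

92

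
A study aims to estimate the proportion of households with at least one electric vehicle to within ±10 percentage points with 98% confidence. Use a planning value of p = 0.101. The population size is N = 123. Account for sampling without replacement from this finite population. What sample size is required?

36

For a proportion with margin E = 0.1 at 98% confidence, z = 2.326.
n = p̂(1−p̂)(z/E)² = 0.101 × 0.899 × (2.326/0.1)² = 49.12 — call this n₀.
Finite-population correction with N = 123: n = n₀ / (1 + (n₀−1)/N) = 49.12 / 1.391 = 35.31
Round up: n = 36.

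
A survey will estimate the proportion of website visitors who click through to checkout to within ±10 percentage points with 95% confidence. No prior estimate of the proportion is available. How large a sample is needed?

For a proportion with margin E = 0.1 at 95% confidence, z = 1.960.
With no prior estimate, use p = 0.5, which maximizes p(1−p) at 0.25.
n = 0.25 × (z/E)² = 0.25 × (1.960/0.1)² = 96.04
Round up: n = 97.

97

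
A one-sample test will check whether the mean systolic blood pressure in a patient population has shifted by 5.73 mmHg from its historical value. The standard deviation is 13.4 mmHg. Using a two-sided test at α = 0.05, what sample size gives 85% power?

For a one-sample z-test, n = ((z_{α/2} + z_β)·σ/δ)².
z_{α/2} = 1.960 (two-sided α = 0.05); z_β = 1.036 (power 85% → β = 0.15).
n = (2.996 × 13.4 / 5.73)² = 49.09
Round up: n = 50.

50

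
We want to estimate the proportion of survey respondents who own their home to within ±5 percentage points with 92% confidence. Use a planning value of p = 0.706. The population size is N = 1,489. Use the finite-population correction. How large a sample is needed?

n = 218

For a proportion with margin E = 0.05 at 92% confidence, z = 1.751.
n = p̂(1−p̂)(z/E)² = 0.706 × 0.294 × (1.751/0.05)² = 254.56 — call this n₀.
Finite-population correction with N = 1,489: n = n₀ / (1 + (n₀−1)/N) = 254.56 / 1.17 = 217.57
Round up: n = 218.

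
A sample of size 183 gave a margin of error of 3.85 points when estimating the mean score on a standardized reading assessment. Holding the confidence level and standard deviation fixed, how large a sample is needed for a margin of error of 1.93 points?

729

Margin of error scales as 1/√n, so n₂ = n₁·(E₁/E₂)².
n₂ = 183 × (3.85/1.93)² = 183 × 3.979 = 728.16
Round up: n₂ = 729.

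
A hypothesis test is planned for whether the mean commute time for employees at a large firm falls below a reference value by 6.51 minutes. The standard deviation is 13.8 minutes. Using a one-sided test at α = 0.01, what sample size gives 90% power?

For a one-sample z-test, n = ((z_α + z_β)·σ/δ)².
z_α = 2.326 (one-sided α = 0.01); z_β = 1.282 (power 90% → β = 0.1).
n = (3.608 × 13.8 / 6.51)² = 58.50
Round up: n = 59.

59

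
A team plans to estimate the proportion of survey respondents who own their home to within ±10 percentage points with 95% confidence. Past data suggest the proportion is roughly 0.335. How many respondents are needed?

For a proportion with margin E = 0.1 at 95% confidence, z = 1.960.
n = p̂(1−p̂)(z/E)² = 0.335 × 0.665 × (1.960/0.1)² = 85.58
Round up: n = 86.

86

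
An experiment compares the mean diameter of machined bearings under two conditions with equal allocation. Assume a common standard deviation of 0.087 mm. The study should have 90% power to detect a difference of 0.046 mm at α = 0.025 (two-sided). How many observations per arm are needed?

For two equal groups, n per group = 2·((z_{α/2} + z_β)·σ/δ)².
z_{α/2} = 2.241; z_β = 1.282 (power 90%).
n = 2 × (3.523 × 0.087 / 0.046)² = 2 × 44.40 = 88.80
Round up: n = 89 per group.

89 per group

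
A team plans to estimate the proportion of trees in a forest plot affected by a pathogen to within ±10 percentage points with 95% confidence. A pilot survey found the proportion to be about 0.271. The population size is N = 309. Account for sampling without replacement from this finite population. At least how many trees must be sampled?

n = 62

For a proportion with margin E = 0.1 at 95% confidence, z = 1.960.
n = p̂(1−p̂)(z/E)² = 0.271 × 0.729 × (1.960/0.1)² = 75.89 — call this n₀.
Finite-population correction with N = 309: n = n₀ / (1 + (n₀−1)/N) = 75.89 / 1.242 = 61.10
Round up: n = 62.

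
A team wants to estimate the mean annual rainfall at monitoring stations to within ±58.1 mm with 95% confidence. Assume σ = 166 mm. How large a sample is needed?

32

For a mean, the margin of error is E = z·σ/√n, so n = (zσ/E)².
At 95% confidence, z = 1.960.
n = (1.960 × 166 / 58.1)² = 31.36
Round up: n = 32.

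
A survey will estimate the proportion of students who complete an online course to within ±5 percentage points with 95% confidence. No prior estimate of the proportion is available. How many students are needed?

For a proportion with margin E = 0.05 at 95% confidence, z = 1.960.
With no prior estimate, use p = 0.5, which maximizes p(1−p) at 0.25.
n = 0.25 × (z/E)² = 0.25 × (1.960/0.05)² = 384.16
Round up: n = 385.

n = 385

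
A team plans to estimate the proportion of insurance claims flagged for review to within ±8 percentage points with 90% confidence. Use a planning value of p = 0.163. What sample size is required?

For a proportion with margin E = 0.08 at 90% confidence, z = 1.645.
n = p̂(1−p̂)(z/E)² = 0.163 × 0.837 × (1.645/0.08)² = 57.69
Round up: n = 58.

58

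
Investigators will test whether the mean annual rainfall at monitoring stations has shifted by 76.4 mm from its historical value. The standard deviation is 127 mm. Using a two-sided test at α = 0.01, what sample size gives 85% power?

n = 37

For a one-sample z-test, n = ((z_{α/2} + z_β)·σ/δ)².
z_{α/2} = 2.576 (two-sided α = 0.01); z_β = 1.036 (power 85% → β = 0.15).
n = (3.612 × 127 / 76.4)² = 36.05
Round up: n = 37.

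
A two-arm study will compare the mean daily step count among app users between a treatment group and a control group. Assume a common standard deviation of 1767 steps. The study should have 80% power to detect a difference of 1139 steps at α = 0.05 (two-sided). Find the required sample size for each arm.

38 per group

For two equal groups, n per group = 2·((z_{α/2} + z_β)·σ/δ)².
z_{α/2} = 1.960; z_β = 0.842 (power 80%).
n = 2 × (2.802 × 1767 / 1139)² = 2 × 18.90 = 37.80
Round up: n = 38 per group.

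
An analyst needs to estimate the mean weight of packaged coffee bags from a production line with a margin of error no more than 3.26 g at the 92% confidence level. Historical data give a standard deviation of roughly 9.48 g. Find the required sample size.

For a mean, the margin of error is E = z·σ/√n, so n = (zσ/E)².
At 92% confidence, z = 1.751.
n = (1.751 × 9.48 / 3.26)² = 25.93
Round up: n = 26.

n = 26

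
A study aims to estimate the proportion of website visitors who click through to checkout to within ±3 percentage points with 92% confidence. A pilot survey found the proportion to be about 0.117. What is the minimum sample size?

For a proportion with margin E = 0.03 at 92% confidence, z = 1.751.
n = p̂(1−p̂)(z/E)² = 0.117 × 0.883 × (1.751/0.03)² = 351.95
Round up: n = 352.

352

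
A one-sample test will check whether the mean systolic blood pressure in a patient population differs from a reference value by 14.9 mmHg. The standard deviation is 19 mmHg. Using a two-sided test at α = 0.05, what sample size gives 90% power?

For a one-sample z-test, n = ((z_{α/2} + z_β)·σ/δ)².
z_{α/2} = 1.960 (two-sided α = 0.05); z_β = 1.282 (power 90% → β = 0.1).
n = (3.242 × 19 / 14.9)² = 17.09
Round up: n = 18.

n = 18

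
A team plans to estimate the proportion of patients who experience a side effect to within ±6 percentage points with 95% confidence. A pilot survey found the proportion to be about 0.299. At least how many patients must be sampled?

224

For a proportion with margin E = 0.06 at 95% confidence, z = 1.960.
n = p̂(1−p̂)(z/E)² = 0.299 × 0.701 × (1.960/0.06)² = 223.67
Round up: n = 224.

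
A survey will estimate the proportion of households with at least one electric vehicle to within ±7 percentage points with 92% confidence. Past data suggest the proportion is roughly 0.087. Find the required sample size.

For a proportion with margin E = 0.07 at 92% confidence, z = 1.751.
n = p̂(1−p̂)(z/E)² = 0.087 × 0.913 × (1.751/0.07)² = 49.70
Round up: n = 50.

50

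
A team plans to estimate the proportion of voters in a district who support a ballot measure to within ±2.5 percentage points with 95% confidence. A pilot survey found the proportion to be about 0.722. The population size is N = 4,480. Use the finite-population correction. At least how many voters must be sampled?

968

For a proportion with margin E = 0.025 at 95% confidence, z = 1.960.
n = p̂(1−p̂)(z/E)² = 0.722 × 0.278 × (1.960/0.025)² = 1233.71 — call this n₀.
Finite-population correction with N = 4,480: n = n₀ / (1 + (n₀−1)/N) = 1233.71 / 1.275 = 967.62
Round up: n = 968.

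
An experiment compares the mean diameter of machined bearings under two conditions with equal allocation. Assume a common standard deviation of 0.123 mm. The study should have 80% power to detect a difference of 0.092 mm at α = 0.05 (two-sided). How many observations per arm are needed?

29 per group

For two equal groups, n per group = 2·((z_{α/2} + z_β)·σ/δ)².
z_{α/2} = 1.960; z_β = 0.842 (power 80%).
n = 2 × (2.802 × 0.123 / 0.092)² = 2 × 14.03 = 28.06
Round up: n = 29 per group.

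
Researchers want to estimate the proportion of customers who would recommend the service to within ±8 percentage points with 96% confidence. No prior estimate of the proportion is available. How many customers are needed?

n = 165

For a proportion with margin E = 0.08 at 96% confidence, z = 2.054.
With no prior estimate, use p = 0.5, which maximizes p(1−p) at 0.25.
n = 0.25 × (z/E)² = 0.25 × (2.054/0.08)² = 164.80
Round up: n = 165.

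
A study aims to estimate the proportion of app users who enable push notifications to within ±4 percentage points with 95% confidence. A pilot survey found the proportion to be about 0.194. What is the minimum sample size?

n = 376

For a proportion with margin E = 0.04 at 95% confidence, z = 1.960.
n = p̂(1−p̂)(z/E)² = 0.194 × 0.806 × (1.960/0.04)² = 375.43
Round up: n = 376.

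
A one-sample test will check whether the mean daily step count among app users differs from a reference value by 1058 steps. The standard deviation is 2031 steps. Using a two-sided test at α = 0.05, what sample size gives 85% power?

For a one-sample z-test, n = ((z_{α/2} + z_β)·σ/δ)².
z_{α/2} = 1.960 (two-sided α = 0.05); z_β = 1.036 (power 85% → β = 0.15).
n = (2.996 × 2031 / 1058)² = 33.08
Round up: n = 34.

34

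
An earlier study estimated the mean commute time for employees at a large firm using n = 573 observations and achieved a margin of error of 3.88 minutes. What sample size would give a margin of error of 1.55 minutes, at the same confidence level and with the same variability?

Margin of error scales as 1/√n, so n₂ = n₁·(E₁/E₂)².
n₂ = 573 × (3.88/1.55)² = 573 × 6.266 = 3590.42
Round up: n₂ = 3591.

3591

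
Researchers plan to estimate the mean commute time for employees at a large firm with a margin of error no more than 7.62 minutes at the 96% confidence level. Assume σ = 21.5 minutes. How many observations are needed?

34

For a mean, the margin of error is E = z·σ/√n, so n = (zσ/E)².
At 96% confidence, z = 2.054.
n = (2.054 × 21.5 / 7.62)² = 33.59
Round up: n = 34.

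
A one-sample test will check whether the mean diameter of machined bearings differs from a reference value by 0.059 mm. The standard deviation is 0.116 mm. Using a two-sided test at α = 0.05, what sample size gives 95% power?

For a one-sample z-test, n = ((z_{α/2} + z_β)·σ/δ)².
z_{α/2} = 1.960 (two-sided α = 0.05); z_β = 1.645 (power 95% → β = 0.05).
n = (3.605 × 0.116 / 0.059)² = 50.24
Round up: n = 51.

51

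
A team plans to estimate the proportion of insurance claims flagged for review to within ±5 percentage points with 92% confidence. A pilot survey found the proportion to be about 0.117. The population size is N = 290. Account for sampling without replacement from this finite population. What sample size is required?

For a proportion with margin E = 0.05 at 92% confidence, z = 1.751.
n = p̂(1−p̂)(z/E)² = 0.117 × 0.883 × (1.751/0.05)² = 126.70 — call this n₀.
Finite-population correction with N = 290: n = n₀ / (1 + (n₀−1)/N) = 126.70 / 1.433 = 88.42
Round up: n = 89.

89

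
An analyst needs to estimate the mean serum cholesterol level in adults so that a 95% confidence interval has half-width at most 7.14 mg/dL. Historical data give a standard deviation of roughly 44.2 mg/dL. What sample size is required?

148

For a mean, the margin of error is E = z·σ/√n, so n = (zσ/E)².
At 95% confidence, z = 1.960.
n = (1.960 × 44.2 / 7.14)² = 147.22
Round up: n = 148.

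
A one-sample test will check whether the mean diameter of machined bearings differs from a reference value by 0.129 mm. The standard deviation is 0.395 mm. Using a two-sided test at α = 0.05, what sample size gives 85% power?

For a one-sample z-test, n = ((z_{α/2} + z_β)·σ/δ)².
z_{α/2} = 1.960 (two-sided α = 0.05); z_β = 1.036 (power 85% → β = 0.15).
n = (2.996 × 0.395 / 0.129)² = 84.16
Round up: n = 85.

85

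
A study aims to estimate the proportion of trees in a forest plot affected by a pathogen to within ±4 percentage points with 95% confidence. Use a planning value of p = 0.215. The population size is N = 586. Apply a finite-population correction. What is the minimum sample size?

240

For a proportion with margin E = 0.04 at 95% confidence, z = 1.960.
n = p̂(1−p̂)(z/E)² = 0.215 × 0.785 × (1.960/0.04)² = 405.23 — call this n₀.
Finite-population correction with N = 586: n = n₀ / (1 + (n₀−1)/N) = 405.23 / 1.69 = 239.78
Round up: n = 240.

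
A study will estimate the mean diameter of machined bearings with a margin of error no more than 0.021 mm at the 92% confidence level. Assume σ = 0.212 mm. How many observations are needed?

For a mean, the margin of error is E = z·σ/√n, so n = (zσ/E)².
At 92% confidence, z = 1.751.
n = (1.751 × 0.212 / 0.021)² = 312.47
Round up: n = 313.

313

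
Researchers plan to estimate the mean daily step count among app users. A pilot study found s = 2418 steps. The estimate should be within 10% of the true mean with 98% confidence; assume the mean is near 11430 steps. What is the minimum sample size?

For a mean, the margin of error is E = z·σ/√n, so n = (zσ/E)².
At 98% confidence, z = 2.326.
E = 10% of 11430 = 1143 steps.
n = (2.326 × 2418 / 1143)² = 24.21
Round up: n = 25.

n = 25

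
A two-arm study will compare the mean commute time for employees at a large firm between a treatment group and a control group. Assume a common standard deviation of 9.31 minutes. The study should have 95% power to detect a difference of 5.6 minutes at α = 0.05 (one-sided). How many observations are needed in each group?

For two equal groups, n per group = 2·((z_α + z_β)·σ/δ)².
z_α = 1.645; z_β = 1.645 (power 95%).
n = 2 × (3.290 × 9.31 / 5.6)² = 2 × 29.92 = 59.84
Round up: n = 60 per group.

60 per group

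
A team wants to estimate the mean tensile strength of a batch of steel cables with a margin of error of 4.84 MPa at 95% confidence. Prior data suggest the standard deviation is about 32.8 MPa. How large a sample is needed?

177

For a mean, the margin of error is E = z·σ/√n, so n = (zσ/E)².
At 95% confidence, z = 1.960.
n = (1.960 × 32.8 / 4.84)² = 176.43
Round up: n = 177.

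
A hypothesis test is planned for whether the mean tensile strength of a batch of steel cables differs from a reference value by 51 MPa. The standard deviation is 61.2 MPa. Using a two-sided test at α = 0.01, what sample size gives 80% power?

n = 17

For a one-sample z-test, n = ((z_{α/2} + z_β)·σ/δ)².
z_{α/2} = 2.576 (two-sided α = 0.01); z_β = 0.842 (power 80% → β = 0.2).
n = (3.418 × 61.2 / 51)² = 16.82
Round up: n = 17.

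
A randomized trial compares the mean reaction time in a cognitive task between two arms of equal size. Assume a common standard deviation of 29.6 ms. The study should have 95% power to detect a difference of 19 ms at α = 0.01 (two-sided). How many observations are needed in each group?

87 per group

For two equal groups, n per group = 2·((z_{α/2} + z_β)·σ/δ)².
z_{α/2} = 2.576; z_β = 1.645 (power 95%).
n = 2 × (4.221 × 29.6 / 19)² = 2 × 43.24 = 86.48
Round up: n = 87 per group.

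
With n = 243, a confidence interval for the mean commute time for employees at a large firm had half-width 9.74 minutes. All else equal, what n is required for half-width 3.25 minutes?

Margin of error scales as 1/√n, so n₂ = n₁·(E₁/E₂)².
n₂ = 243 × (9.74/3.25)² = 243 × 8.982 = 2182.63
Round up: n₂ = 2183.

2183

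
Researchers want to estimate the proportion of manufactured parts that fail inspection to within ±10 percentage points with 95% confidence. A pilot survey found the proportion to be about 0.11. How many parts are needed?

For a proportion with margin E = 0.1 at 95% confidence, z = 1.960.
n = p̂(1−p̂)(z/E)² = 0.11 × 0.89 × (1.960/0.1)² = 37.61
Round up: n = 38.

38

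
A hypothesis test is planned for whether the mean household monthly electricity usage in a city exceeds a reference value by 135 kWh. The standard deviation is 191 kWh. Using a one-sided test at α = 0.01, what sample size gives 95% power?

For a one-sample z-test, n = ((z_α + z_β)·σ/δ)².
z_α = 2.326 (one-sided α = 0.01); z_β = 1.645 (power 95% → β = 0.05).
n = (3.971 × 191 / 135)² = 31.56
Round up: n = 32.

n = 32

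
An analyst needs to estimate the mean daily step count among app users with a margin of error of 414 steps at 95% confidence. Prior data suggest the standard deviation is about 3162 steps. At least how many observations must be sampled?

For a mean, the margin of error is E = z·σ/√n, so n = (zσ/E)².
At 95% confidence, z = 1.960.
n = (1.960 × 3162 / 414)² = 224.10
Round up: n = 225.

225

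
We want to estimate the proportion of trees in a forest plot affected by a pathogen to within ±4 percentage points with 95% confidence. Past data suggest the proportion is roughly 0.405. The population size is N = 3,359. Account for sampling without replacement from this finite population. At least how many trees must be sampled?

For a proportion with margin E = 0.04 at 95% confidence, z = 1.960.
n = p̂(1−p̂)(z/E)² = 0.405 × 0.595 × (1.960/0.04)² = 578.58 — call this n₀.
Finite-population correction with N = 3,359: n = n₀ / (1 + (n₀−1)/N) = 578.58 / 1.172 = 493.67
Round up: n = 494.

494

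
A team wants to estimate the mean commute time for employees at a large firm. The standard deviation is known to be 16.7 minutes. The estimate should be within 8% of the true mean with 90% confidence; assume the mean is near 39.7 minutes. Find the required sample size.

75

For a mean, the margin of error is E = z·σ/√n, so n = (zσ/E)².
At 90% confidence, z = 1.645.
E = 8% of 39.7 = 3.176 minutes.
n = (1.645 × 16.7 / 3.176)² = 74.82
Round up: n = 75.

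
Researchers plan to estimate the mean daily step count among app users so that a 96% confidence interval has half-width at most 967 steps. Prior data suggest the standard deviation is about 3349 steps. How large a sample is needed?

For a mean, the margin of error is E = z·σ/√n, so n = (zσ/E)².
At 96% confidence, z = 2.054.
n = (2.054 × 3349 / 967)² = 50.60
Round up: n = 51.

51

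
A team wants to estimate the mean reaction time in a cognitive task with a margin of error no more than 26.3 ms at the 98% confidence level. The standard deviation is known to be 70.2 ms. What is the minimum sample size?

For a mean, the margin of error is E = z·σ/√n, so n = (zσ/E)².
At 98% confidence, z = 2.326.
n = (2.326 × 70.2 / 26.3)² = 38.55
Round up: n = 39.

n = 39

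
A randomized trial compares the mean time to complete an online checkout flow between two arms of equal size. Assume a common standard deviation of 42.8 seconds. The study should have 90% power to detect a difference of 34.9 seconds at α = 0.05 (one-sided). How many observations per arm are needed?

26 per group

For two equal groups, n per group = 2·((z_α + z_β)·σ/δ)².
z_α = 1.645; z_β = 1.282 (power 90%).
n = 2 × (2.927 × 42.8 / 34.9)² = 2 × 12.88 = 25.76
Round up: n = 26 per group.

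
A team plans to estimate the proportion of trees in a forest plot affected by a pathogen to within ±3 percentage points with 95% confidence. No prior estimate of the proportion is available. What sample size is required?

1068

For a proportion with margin E = 0.03 at 95% confidence, z = 1.960.
With no prior estimate, use p = 0.5, which maximizes p(1−p) at 0.25.
n = 0.25 × (z/E)² = 0.25 × (1.960/0.03)² = 1067.11
Round up: n = 1068.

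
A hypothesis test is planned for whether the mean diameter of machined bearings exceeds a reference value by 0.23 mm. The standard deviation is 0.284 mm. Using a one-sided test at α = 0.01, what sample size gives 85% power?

18

For a one-sample z-test, n = ((z_α + z_β)·σ/δ)².
z_α = 2.326 (one-sided α = 0.01); z_β = 1.036 (power 85% → β = 0.15).
n = (3.362 × 0.284 / 0.23)² = 17.23
Round up: n = 18.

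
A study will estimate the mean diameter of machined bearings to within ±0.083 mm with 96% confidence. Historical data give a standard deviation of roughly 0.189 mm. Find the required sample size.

For a mean, the margin of error is E = z·σ/√n, so n = (zσ/E)².
At 96% confidence, z = 2.054.
n = (2.054 × 0.189 / 0.083)² = 21.88
Round up: n = 22.

22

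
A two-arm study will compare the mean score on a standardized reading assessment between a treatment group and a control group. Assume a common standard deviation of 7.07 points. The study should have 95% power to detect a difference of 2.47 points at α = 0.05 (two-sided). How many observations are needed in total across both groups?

426 total

For two equal groups, n per group = 2·((z_{α/2} + z_β)·σ/δ)².
z_{α/2} = 1.960; z_β = 1.645 (power 95%).
n = 2 × (3.605 × 7.07 / 2.47)² = 2 × 106.48 = 212.96
Round up: n = 213 per group.
Total across both groups: 2 × 213 = 426.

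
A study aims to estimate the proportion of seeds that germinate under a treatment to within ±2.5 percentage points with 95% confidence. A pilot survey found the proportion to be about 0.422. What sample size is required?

For a proportion with margin E = 0.025 at 95% confidence, z = 1.960.
n = p̂(1−p̂)(z/E)² = 0.422 × 0.578 × (1.960/0.025)² = 1499.24
Round up: n = 1500.

n = 1500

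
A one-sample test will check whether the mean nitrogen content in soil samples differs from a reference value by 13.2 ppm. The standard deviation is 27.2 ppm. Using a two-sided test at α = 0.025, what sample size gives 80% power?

41

For a one-sample z-test, n = ((z_{α/2} + z_β)·σ/δ)².
z_{α/2} = 2.241 (two-sided α = 0.025); z_β = 0.842 (power 80% → β = 0.2).
n = (3.083 × 27.2 / 13.2)² = 40.36
Round up: n = 41.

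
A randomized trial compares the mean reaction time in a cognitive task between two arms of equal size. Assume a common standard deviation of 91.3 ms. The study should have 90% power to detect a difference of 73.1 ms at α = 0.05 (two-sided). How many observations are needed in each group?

For two equal groups, n per group = 2·((z_{α/2} + z_β)·σ/δ)².
z_{α/2} = 1.960; z_β = 1.282 (power 90%).
n = 2 × (3.242 × 91.3 / 73.1)² = 2 × 16.40 = 32.80
Round up: n = 33 per group.

33 per group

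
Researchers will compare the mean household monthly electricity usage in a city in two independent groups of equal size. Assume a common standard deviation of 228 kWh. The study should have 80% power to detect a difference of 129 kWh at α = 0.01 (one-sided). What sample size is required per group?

For two equal groups, n per group = 2·((z_α + z_β)·σ/δ)².
z_α = 2.326; z_β = 0.842 (power 80%).
n = 2 × (3.168 × 228 / 129)² = 2 × 31.35 = 62.70
Round up: n = 63 per group.

63 per group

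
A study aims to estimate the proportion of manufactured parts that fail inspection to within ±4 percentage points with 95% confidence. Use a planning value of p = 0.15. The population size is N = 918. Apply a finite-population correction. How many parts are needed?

230

For a proportion with margin E = 0.04 at 95% confidence, z = 1.960.
n = p̂(1−p̂)(z/E)² = 0.15 × 0.85 × (1.960/0.04)² = 306.13 — call this n₀.
Finite-population correction with N = 918: n = n₀ / (1 + (n₀−1)/N) = 306.13 / 1.332 = 229.83
Round up: n = 230.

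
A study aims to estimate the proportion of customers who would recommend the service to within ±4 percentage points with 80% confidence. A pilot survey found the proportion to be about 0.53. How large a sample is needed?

256

For a proportion with margin E = 0.04 at 80% confidence, z = 1.282.
n = p̂(1−p̂)(z/E)² = 0.53 × 0.47 × (1.282/0.04)² = 255.88
Round up: n = 256.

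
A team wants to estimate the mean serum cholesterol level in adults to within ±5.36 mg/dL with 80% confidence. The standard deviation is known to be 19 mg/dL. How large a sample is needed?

n = 21

For a mean, the margin of error is E = z·σ/√n, so n = (zσ/E)².
At 80% confidence, z = 1.282.
n = (1.282 × 19 / 5.36)² = 20.65
Round up: n = 21.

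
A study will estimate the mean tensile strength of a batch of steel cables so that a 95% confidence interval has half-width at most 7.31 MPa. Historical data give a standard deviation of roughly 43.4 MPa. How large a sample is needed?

136

For a mean, the margin of error is E = z·σ/√n, so n = (zσ/E)².
At 95% confidence, z = 1.960.
n = (1.960 × 43.4 / 7.31)² = 135.41
Round up: n = 136.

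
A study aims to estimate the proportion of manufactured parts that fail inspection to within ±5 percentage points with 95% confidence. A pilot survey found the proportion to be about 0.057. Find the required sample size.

83

For a proportion with margin E = 0.05 at 95% confidence, z = 1.960.
n = p̂(1−p̂)(z/E)² = 0.057 × 0.943 × (1.960/0.05)² = 82.60
Round up: n = 83.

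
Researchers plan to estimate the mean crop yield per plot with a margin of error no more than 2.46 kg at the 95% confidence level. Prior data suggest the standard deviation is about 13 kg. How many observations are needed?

For a mean, the margin of error is E = z·σ/√n, so n = (zσ/E)².
At 95% confidence, z = 1.960.
n = (1.960 × 13 / 2.46)² = 107.28
Round up: n = 108.

108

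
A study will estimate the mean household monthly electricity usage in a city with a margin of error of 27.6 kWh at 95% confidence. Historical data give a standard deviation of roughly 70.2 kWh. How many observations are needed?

25

For a mean, the margin of error is E = z·σ/√n, so n = (zσ/E)².
At 95% confidence, z = 1.960.
n = (1.960 × 70.2 / 27.6)² = 24.85
Round up: n = 25.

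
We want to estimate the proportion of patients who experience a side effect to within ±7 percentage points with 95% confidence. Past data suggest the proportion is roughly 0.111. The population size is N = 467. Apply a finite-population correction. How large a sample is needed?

67

For a proportion with margin E = 0.07 at 95% confidence, z = 1.960.
n = p̂(1−p̂)(z/E)² = 0.111 × 0.889 × (1.960/0.07)² = 77.36 — call this n₀.
Finite-population correction with N = 467: n = n₀ / (1 + (n₀−1)/N) = 77.36 / 1.164 = 66.46
Round up: n = 67.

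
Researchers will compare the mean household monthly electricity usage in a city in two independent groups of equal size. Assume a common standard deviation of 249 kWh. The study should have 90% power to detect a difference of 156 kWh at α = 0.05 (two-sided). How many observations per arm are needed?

For two equal groups, n per group = 2·((z_{α/2} + z_β)·σ/δ)².
z_{α/2} = 1.960; z_β = 1.282 (power 90%).
n = 2 × (3.242 × 249 / 156)² = 2 × 26.78 = 53.56
Round up: n = 54 per group.

54 per group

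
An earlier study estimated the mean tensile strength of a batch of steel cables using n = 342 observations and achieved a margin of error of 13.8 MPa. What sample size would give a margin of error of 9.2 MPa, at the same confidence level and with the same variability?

770

Margin of error scales as 1/√n, so n₂ = n₁·(E₁/E₂)².
n₂ = 342 × (13.8/9.2)² = 342 × 2.25 = 769.50
Round up: n₂ = 770.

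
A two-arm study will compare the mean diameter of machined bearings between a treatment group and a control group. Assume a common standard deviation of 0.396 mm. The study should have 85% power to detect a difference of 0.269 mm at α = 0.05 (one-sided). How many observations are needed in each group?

32 per group

For two equal groups, n per group = 2·((z_α + z_β)·σ/δ)².
z_α = 1.645; z_β = 1.036 (power 85%).
n = 2 × (2.681 × 0.396 / 0.269)² = 2 × 15.58 = 31.16
Round up: n = 32 per group.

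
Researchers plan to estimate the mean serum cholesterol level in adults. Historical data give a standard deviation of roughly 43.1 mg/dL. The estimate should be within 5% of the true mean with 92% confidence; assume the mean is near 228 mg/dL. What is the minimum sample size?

n = 44

For a mean, the margin of error is E = z·σ/√n, so n = (zσ/E)².
At 92% confidence, z = 1.751.
E = 5% of 228 = 11.4 mg/dL.
n = (1.751 × 43.1 / 11.4)² = 43.82
Round up: n = 44.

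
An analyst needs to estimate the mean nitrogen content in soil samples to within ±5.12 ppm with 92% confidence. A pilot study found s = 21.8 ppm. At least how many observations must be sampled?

56

For a mean, the margin of error is E = z·σ/√n, so n = (zσ/E)².
At 92% confidence, z = 1.751.
n = (1.751 × 21.8 / 5.12)² = 55.58
Round up: n = 56.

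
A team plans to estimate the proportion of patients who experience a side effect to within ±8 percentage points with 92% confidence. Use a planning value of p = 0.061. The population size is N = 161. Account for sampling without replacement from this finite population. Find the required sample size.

24

For a proportion with margin E = 0.08 at 92% confidence, z = 1.751.
n = p̂(1−p̂)(z/E)² = 0.061 × 0.939 × (1.751/0.08)² = 27.44 — call this n₀.
Finite-population correction with N = 161: n = n₀ / (1 + (n₀−1)/N) = 27.44 / 1.164 = 23.57
Round up: n = 24.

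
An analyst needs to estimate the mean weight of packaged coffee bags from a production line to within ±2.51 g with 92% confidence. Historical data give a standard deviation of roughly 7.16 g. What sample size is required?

25

For a mean, the margin of error is E = z·σ/√n, so n = (zσ/E)².
At 92% confidence, z = 1.751.
n = (1.751 × 7.16 / 2.51)² = 24.95
Round up: n = 25.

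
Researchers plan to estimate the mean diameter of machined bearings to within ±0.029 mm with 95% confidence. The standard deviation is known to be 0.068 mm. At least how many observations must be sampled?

For a mean, the margin of error is E = z·σ/√n, so n = (zσ/E)².
At 95% confidence, z = 1.960.
n = (1.960 × 0.068 / 0.029)² = 21.12
Round up: n = 22.

22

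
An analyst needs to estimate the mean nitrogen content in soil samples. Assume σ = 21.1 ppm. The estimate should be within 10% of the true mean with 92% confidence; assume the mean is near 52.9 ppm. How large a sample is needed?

n = 49

For a mean, the margin of error is E = z·σ/√n, so n = (zσ/E)².
At 92% confidence, z = 1.751.
E = 10% of 52.9 = 5.29 ppm.
n = (1.751 × 21.1 / 5.29)² = 48.78
Round up: n = 49.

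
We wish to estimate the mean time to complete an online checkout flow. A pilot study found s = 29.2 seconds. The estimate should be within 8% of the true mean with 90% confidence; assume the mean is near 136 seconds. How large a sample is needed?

20

For a mean, the margin of error is E = z·σ/√n, so n = (zσ/E)².
At 90% confidence, z = 1.645.
E = 8% of 136 = 10.88 seconds.
n = (1.645 × 29.2 / 10.88)² = 19.49
Round up: n = 20.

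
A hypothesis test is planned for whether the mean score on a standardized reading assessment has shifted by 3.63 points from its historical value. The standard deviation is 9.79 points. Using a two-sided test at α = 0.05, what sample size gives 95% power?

For a one-sample z-test, n = ((z_{α/2} + z_β)·σ/δ)².
z_{α/2} = 1.960 (two-sided α = 0.05); z_β = 1.645 (power 95% → β = 0.05).
n = (3.605 × 9.79 / 3.63)² = 94.53
Round up: n = 95.

95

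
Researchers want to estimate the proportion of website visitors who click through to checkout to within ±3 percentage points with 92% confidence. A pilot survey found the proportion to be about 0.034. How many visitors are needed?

For a proportion with margin E = 0.03 at 92% confidence, z = 1.751.
n = p̂(1−p̂)(z/E)² = 0.034 × 0.966 × (1.751/0.03)² = 111.89
Round up: n = 112.

n = 112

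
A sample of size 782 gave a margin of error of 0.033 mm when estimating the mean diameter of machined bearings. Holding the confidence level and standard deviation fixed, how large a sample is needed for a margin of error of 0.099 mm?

n = 87

Margin of error scales as 1/√n, so n₂ = n₁·(E₁/E₂)².
n₂ = 782 × (0.033/0.099)² = 782 × 0.1111 = 86.88
Round up: n₂ = 87.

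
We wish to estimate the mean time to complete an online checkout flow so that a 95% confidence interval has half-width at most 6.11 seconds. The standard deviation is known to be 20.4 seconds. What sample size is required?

43

For a mean, the margin of error is E = z·σ/√n, so n = (zσ/E)².
At 95% confidence, z = 1.960.
n = (1.960 × 20.4 / 6.11)² = 42.82
Round up: n = 43.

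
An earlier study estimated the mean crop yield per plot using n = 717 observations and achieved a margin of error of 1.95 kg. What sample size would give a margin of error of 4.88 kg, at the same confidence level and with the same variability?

115

Margin of error scales as 1/√n, so n₂ = n₁·(E₁/E₂)².
n₂ = 717 × (1.95/4.88)² = 717 × 0.1597 = 114.50
Round up: n₂ = 115.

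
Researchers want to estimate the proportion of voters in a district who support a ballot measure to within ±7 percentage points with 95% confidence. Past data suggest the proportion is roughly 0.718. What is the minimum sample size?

For a proportion with margin E = 0.07 at 95% confidence, z = 1.960.
n = p̂(1−p̂)(z/E)² = 0.718 × 0.282 × (1.960/0.07)² = 158.74
Round up: n = 159.

159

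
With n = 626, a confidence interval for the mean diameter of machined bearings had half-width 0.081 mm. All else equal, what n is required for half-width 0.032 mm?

4011

Margin of error scales as 1/√n, so n₂ = n₁·(E₁/E₂)².
n₂ = 626 × (0.081/0.032)² = 626 × 6.407 = 4010.78
Round up: n₂ = 4011.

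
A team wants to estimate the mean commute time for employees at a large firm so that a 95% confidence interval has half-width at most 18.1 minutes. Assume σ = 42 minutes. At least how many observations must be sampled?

21

For a mean, the margin of error is E = z·σ/√n, so n = (zσ/E)².
At 95% confidence, z = 1.960.
n = (1.960 × 42 / 18.1)² = 20.68
Round up: n = 21.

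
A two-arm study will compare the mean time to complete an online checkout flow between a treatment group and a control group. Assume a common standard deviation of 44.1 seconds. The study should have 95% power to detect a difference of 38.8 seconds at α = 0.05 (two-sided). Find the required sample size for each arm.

34 per group

For two equal groups, n per group = 2·((z_{α/2} + z_β)·σ/δ)².
z_{α/2} = 1.960; z_β = 1.645 (power 95%).
n = 2 × (3.605 × 44.1 / 38.8)² = 2 × 16.79 = 33.58
Round up: n = 34 per group.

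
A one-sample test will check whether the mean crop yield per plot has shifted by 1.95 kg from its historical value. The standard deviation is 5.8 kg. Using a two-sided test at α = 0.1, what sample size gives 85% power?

For a one-sample z-test, n = ((z_{α/2} + z_β)·σ/δ)².
z_{α/2} = 1.645 (two-sided α = 0.1); z_β = 1.036 (power 85% → β = 0.15).
n = (2.681 × 5.8 / 1.95)² = 63.59
Round up: n = 64.

64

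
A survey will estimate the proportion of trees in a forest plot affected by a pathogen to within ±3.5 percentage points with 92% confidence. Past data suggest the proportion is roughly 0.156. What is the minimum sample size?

330

For a proportion with margin E = 0.035 at 92% confidence, z = 1.751.
n = p̂(1−p̂)(z/E)² = 0.156 × 0.844 × (1.751/0.035)² = 329.54
Round up: n = 330.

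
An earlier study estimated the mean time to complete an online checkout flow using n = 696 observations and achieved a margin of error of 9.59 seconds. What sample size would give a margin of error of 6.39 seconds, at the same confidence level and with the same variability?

1568

Margin of error scales as 1/√n, so n₂ = n₁·(E₁/E₂)².
n₂ = 696 × (9.59/6.39)² = 696 × 2.252 = 1567.39
Round up: n₂ = 1568.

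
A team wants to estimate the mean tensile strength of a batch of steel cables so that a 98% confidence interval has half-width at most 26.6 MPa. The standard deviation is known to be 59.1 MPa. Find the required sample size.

n = 27

For a mean, the margin of error is E = z·σ/√n, so n = (zσ/E)².
At 98% confidence, z = 2.326.
n = (2.326 × 59.1 / 26.6)² = 26.71
Round up: n = 27.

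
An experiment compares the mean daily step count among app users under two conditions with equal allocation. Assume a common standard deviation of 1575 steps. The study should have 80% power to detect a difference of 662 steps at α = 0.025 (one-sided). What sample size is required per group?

For two equal groups, n per group = 2·((z_α + z_β)·σ/δ)².
z_α = 1.960; z_β = 0.842 (power 80%).
n = 2 × (2.802 × 1575 / 662)² = 2 × 44.44 = 88.88
Round up: n = 89 per group.

89 per group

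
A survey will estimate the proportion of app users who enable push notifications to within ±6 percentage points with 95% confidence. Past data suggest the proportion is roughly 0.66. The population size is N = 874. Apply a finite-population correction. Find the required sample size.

For a proportion with margin E = 0.06 at 95% confidence, z = 1.960.
n = p̂(1−p̂)(z/E)² = 0.66 × 0.34 × (1.960/0.06)² = 239.46 — call this n₀.
Finite-population correction with N = 874: n = n₀ / (1 + (n₀−1)/N) = 239.46 / 1.273 = 188.11
Round up: n = 189.

189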